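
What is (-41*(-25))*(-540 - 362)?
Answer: -924550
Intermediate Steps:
(-41*(-25))*(-540 - 362) = 1025*(-902) = -924550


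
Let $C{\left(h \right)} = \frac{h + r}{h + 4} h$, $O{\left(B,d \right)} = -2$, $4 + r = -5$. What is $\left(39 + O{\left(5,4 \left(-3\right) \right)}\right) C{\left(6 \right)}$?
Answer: $- \frac{333}{5} \approx -66.6$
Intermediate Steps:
$r = -9$ ($r = -4 - 5 = -9$)
$C{\left(h \right)} = \frac{h \left(-9 + h\right)}{4 + h}$ ($C{\left(h \right)} = \frac{h - 9}{h + 4} h = \frac{-9 + h}{4 + h} h = \frac{h \left(-9 + h\right)}{4 + h}$)
$\left(39 + O{\left(5,4 \left(-3\right) \right)}\right) C{\left(6 \right)} = \left(39 - 2\right) \frac{6 \left(-9 + 6\right)}{4 + 6} = 37 \cdot 6 \cdot \frac{1}{10} \left(-3\right) = 37 \left(- \frac{9}{5}\right) = - \frac{333}{5}$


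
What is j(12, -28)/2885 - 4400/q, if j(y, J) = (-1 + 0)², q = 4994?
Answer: -576773/654895 ≈ -0.88071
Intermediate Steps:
j(y, J) = 1 (j(y, J) = (-1)² = 1)
j(12, -28)/2885 - 4400/q = 1/2885 - 4400/4994 = 1*(1/2885) - 4400*1/4994 = 1/2885 - 200/227 = -576773/654895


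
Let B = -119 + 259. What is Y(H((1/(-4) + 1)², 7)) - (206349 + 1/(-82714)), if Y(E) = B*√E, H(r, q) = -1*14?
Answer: -17067951185/82714 + 140*I*√14 ≈ -2.0635e+5 + 523.83*I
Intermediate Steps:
B = 140
H(r, q) = -14
Y(E) = 140*√E
Y(H((1/(-4) + 1)², 7)) - (206349 + 1/(-82714)) = 140*√(-14) - (206349 + 1/(-82714)) = 140*(I*√14) - (206349 - 1/82714) = 140*I*√14 - 1*17067951185/82714 = 140*I*√14 - 17067951185/82714 = -17067951185/82714 + 140*I*√14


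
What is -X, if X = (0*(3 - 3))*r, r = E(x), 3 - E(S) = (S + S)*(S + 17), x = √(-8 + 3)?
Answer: 0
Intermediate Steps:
x = I*√5 (x = √(-5) = I*√5 ≈ 2.2361*I)
E(S) = 3 - 2*S*(17 + S) (E(S) = 3 - (S + S)*(S + 17) = 3 - 2*S*(17 + S))
r = 13 - 34*I*√5 (r = 3 - 34*I*√5 - 2*(I*√5)² = 3 - 34*I*√5 - 2*(-5) = 3 - 34*I*√5 + 10 = 13 - 34*I*√5 ≈ 13.0 - 76.026*I)
X = 0 (X = (0*(3 - 3))*(13 - 34*I*√5) = (0*0)*(13 - 34*I*√5) = 0*(13 - 34*I*√5) = 0)
-X = -1*0 = 0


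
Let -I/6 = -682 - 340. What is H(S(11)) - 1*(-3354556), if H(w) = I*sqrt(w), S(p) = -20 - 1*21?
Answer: 3354556 + 6132*I*sqrt(41) ≈ 3.3546e+6 + 39264.0*I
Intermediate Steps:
I = 6132 (I = -6*(-682 - 340) = -6*(-1022) = 6132)
S(p) = -41 (S(p) = -20 - 21 = -41)
H(w) = 6132*sqrt(w)
H(S(11)) - 1*(-3354556) = 6132*sqrt(-41) - 1*(-3354556) = 6132*(I*sqrt(41)) + 3354556 = 6132*I*sqrt(41) + 3354556 = 3354556 + 6132*I*sqrt(41)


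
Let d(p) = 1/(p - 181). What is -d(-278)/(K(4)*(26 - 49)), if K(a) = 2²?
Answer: -1/42228 ≈ -2.3681e-5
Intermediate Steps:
d(p) = 1/(-181 + p)
K(a) = 4
-d(-278)/(K(4)*(26 - 49)) = -1/((-181 - 278)*(4*(26 - 49))) = -1/((-459)*(4*(-23))) = -(-1)/(459*(-92)) = -(-1)*(-1)/(459*92) = -1*1/42228 = -1/42228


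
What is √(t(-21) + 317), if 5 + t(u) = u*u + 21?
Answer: 3*√86 ≈ 27.821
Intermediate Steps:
t(u) = 16 + u² (t(u) = -5 + (u*u + 21) = -5 + (u² + 21) = -5 + (21 + u²) = 16 + u²)
√(t(-21) + 317) = √((16 + (-21)²) + 317) = √((16 + 441) + 317) = √(457 + 317) = √774 = 3*√86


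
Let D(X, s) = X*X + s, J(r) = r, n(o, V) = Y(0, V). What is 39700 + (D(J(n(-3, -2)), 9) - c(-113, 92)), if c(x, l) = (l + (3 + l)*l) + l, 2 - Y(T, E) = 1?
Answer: 30786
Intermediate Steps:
Y(T, E) = 1 (Y(T, E) = 2 - 1*1 = 2 - 1 = 1)
n(o, V) = 1
D(X, s) = s + X**2 (D(X, s) = X**2 + s = s + X**2)
c(x, l) = 2*l + l*(3 + l) (c(x, l) = (l + l*(3 + l)) + l = 2*l + l*(3 + l))
39700 + (D(J(n(-3, -2)), 9) - c(-113, 92)) = 39700 + ((9 + 1**2) - 92*(5 + 92)) = 39700 + ((9 + 1) - 92*97) = 39700 + (10 - 1*8924) = 39700 + (10 - 8924) = 39700 - 8914 = 30786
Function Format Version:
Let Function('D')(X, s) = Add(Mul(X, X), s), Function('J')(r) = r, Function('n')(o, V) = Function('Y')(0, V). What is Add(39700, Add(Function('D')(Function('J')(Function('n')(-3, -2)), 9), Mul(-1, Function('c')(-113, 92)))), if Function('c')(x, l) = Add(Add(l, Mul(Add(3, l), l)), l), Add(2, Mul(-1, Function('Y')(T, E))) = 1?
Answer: 30786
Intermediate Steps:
Function('Y')(T, E) = 1 (Function('Y')(T, E) = Add(2, Mul(-1, 1)) = Add(2, -1) = 1)
Function('n')(o, V) = 1
Function('D')(X, s) = Add(s, Pow(X, 2)) (Function('D')(X, s) = Add(Pow(X, 2), s) = Add(s, Pow(X, 2)))
Function('c')(x, l) = Add(Mul(2, l), Mul(l, Add(3, l))) (Function('c')(x, l) = Add(Add(l, Mul(l, Add(3, l))), l) = Add(Mul(2, l), Mul(l, Add(3, l))))
Add(39700, Add(Function('D')(Function('J')(Function('n')(-3, -2)), 9), Mul(-1, Function('c')(-113, 92)))) = Add(39700, Add(Add(9, Pow(1, 2)), Mul(-1, Mul(92, Add(5, 92))))) = Add(39700, Add(Add(9, 1), Mul(-1, Mul(92, 97)))) = Add(39700, Add(10, Mul(-1, 8924))) = Add(39700, Add(10, -8924)) = Add(39700, -8914) = 30786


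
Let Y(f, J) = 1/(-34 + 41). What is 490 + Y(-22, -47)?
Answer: 3431/7 ≈ 490.14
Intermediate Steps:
Y(f, J) = ⅐ (Y(f, J) = 1/7 = ⅐)
490 + Y(-22, -47) = 490 + ⅐ = 3431/7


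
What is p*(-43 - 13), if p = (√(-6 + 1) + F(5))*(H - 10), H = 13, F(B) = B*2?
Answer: -1680 - 168*I*√5 ≈ -1680.0 - 375.66*I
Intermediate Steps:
F(B) = 2*B
p = 30 + 3*I*√5 (p = (√(-6 + 1) + 2*5)*(13 - 10) = (√(-5) + 10)*3 = (I*√5 + 10)*3 = (10 + I*√5)*3 = 30 + 3*I*√5 ≈ 30.0 + 6.7082*I)
p*(-43 - 13) = (30 + 3*I*√5)*(-43 - 13) = (30 + 3*I*√5)*(-56) = -1680 - 168*I*√5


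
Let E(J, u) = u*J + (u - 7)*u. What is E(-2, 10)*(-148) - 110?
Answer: -1590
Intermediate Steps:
E(J, u) = J*u + u*(-7 + u) (E(J, u) = J*u + (-7 + u)*u = J*u + u*(-7 + u))
E(-2, 10)*(-148) - 110 = (10*(-7 - 2 + 10))*(-148) - 110 = (10*1)*(-148) - 110 = 10*(-148) - 110 = -1480 - 110 = -1590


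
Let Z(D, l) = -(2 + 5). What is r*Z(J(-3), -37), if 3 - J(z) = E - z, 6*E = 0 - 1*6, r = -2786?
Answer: 19502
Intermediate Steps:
E = -1 (E = (0 - 1*6)/6 = (0 - 6)/6 = (1/6)*(-6) = -1)
J(z) = 4 + z (J(z) = 3 - (-1 - z) = 3 + (1 + z) = 4 + z)
Z(D, l) = -7 (Z(D, l) = -1*7 = -7)
r*Z(J(-3), -37) = -2786*(-7) = 19502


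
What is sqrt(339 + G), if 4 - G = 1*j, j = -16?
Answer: sqrt(359) ≈ 18.947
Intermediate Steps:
G = 20 (G = 4 - (-16) = 4 - 1*(-16) = 4 + 16 = 20)
sqrt(339 + G) = sqrt(339 + 20) = sqrt(359)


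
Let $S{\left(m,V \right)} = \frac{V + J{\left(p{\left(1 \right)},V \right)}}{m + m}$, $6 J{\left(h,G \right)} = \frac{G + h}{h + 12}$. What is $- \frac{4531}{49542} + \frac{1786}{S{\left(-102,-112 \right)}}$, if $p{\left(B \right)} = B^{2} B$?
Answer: $\frac{6801380141}{2117382} \approx 3212.2$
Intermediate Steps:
$p{\left(B \right)} = B^{3}$
$J{\left(h,G \right)} = \frac{G + h}{6 \left(12 + h\right)}$ ($J{\left(h,G \right)} = \frac{\left(G + h\right) \frac{1}{h + 12}}{6} = \frac{\left(G + h\right) \frac{1}{12 + h}}{6} = \frac{\frac{1}{12 + h} \left(G + h\right)}{6} = \frac{G + h}{6 \left(12 + h\right)}$)
$S{\left(m,V \right)} = \frac{\frac{1}{78} + \frac{79 V}{78}}{2 m}$ ($S{\left(m,V \right)} = \frac{V + \frac{V + 1^{3}}{6 \left(12 + 1^{3}\right)}}{m + m} = \frac{V + \frac{V + 1}{6 \left(12 + 1\right)}}{2 m} = \left(V + \frac{1 + V}{6 \cdot 13}\right) \frac{1}{2 m} = \left(V + \frac{1}{6} \cdot \frac{1}{13} \left(1 + V\right)\right) \frac{1}{2 m} = \left(V + \left(\frac{1}{78} + \frac{V}{78}\right)\right) \frac{1}{2 m} = \left(\frac{1}{78} + \frac{79 V}{78}\right) \frac{1}{2 m} = \frac{\frac{1}{78} + \frac{79 V}{78}}{2 m}$)
$- \frac{4531}{49542} + \frac{1786}{S{\left(-102,-112 \right)}} = - \frac{4531}{49542} + \frac{1786}{\frac{1}{156} \frac{1}{-102} \left(1 + 79 \left(-112\right)\right)} = \left(-4531\right) \frac{1}{49542} + \frac{1786}{\frac{1}{156} \left(- \frac{1}{102}\right) \left(1 - 8848\right)} = - \frac{197}{2154} + \frac{1786}{\frac{1}{156} \left(- \frac{1}{102}\right) \left(-8847\right)} = - \frac{197}{2154} + \frac{1786}{\frac{983}{1768}} = - \frac{197}{2154} + 1786 \cdot \frac{1768}{983} = - \frac{197}{2154} + \frac{3157648}{983} = \frac{6801380141}{2117382}$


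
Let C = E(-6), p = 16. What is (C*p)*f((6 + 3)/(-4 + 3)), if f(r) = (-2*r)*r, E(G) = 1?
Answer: -2592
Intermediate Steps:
C = 1
f(r) = -2*r²
(C*p)*f((6 + 3)/(-4 + 3)) = (1*16)*(-2*(6 + 3)²/(-4 + 3)²) = 16*(-2*(9/(-1))²) = 16*(-2*(9*(-1))²) = 16*(-2*(-9)²) = 16*(-2*81) = 16*(-162) = -2592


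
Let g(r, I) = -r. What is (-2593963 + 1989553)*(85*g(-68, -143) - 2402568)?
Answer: 1448642635080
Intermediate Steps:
(-2593963 + 1989553)*(85*g(-68, -143) - 2402568) = (-2593963 + 1989553)*(85*(-1*(-68)) - 2402568) = -604410*(85*68 - 2402568) = -604410*(5780 - 2402568) = -604410*(-2396788) = 1448642635080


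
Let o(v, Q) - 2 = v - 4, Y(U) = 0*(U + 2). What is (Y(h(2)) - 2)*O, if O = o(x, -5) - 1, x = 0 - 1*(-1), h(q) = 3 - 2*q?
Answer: 4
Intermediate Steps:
x = 1 (x = 0 + 1 = 1)
Y(U) = 0 (Y(U) = 0*(2 + U) = 0)
o(v, Q) = -2 + v (o(v, Q) = 2 + (v - 4) = 2 + (-4 + v) = -2 + v)
O = -2 (O = (-2 + 1) - 1 = -1 - 1 = -2)
(Y(h(2)) - 2)*O = (0 - 2)*(-2) = -2*(-2) = 4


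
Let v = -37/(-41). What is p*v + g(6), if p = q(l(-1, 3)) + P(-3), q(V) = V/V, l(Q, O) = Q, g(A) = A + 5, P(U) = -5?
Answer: 303/41 ≈ 7.3902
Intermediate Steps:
g(A) = 5 + A
q(V) = 1
v = 37/41 (v = -37*(-1/41) = 37/41 ≈ 0.90244)
p = -4 (p = 1 - 5 = -4)
p*v + g(6) = -4*37/41 + (5 + 6) = -148/41 + 11 = 303/41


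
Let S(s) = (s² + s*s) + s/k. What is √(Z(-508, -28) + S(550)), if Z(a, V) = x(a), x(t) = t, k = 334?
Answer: √16858723313/167 ≈ 777.49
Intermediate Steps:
S(s) = 2*s² + s/334 (S(s) = (s² + s*s) + s/334 = (s² + s²) + s*(1/334) = 2*s² + s/334)
Z(a, V) = a
√(Z(-508, -28) + S(550)) = √(-508 + (1/334)*550*(1 + 668*550)) = √(-508 + (1/334)*550*(1 + 367400)) = √(-508 + (1/334)*550*367401) = √(-508 + 101035275/167) = √(100950439/167) = √16858723313/167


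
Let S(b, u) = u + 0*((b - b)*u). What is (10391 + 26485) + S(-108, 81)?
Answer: 36957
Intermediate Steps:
S(b, u) = u (S(b, u) = u + 0*(0*u) = u + 0*0 = u + 0 = u)
(10391 + 26485) + S(-108, 81) = (10391 + 26485) + 81 = 36876 + 81 = 36957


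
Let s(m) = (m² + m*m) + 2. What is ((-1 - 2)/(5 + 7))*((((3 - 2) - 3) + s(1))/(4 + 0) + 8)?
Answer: -17/8 ≈ -2.1250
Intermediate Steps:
s(m) = 2 + 2*m² (s(m) = (m² + m²) + 2 = 2*m² + 2 = 2 + 2*m²)
((-1 - 2)/(5 + 7))*((((3 - 2) - 3) + s(1))/(4 + 0) + 8) = ((-1 - 2)/(5 + 7))*((((3 - 2) - 3) + (2 + 2*1²))/(4 + 0) + 8) = (-3/12)*(((1 - 3) + (2 + 2*1))/4 + 8) = (-3*1/12)*((-2 + (2 + 2))*(¼) + 8) = -((-2 + 4)*(¼) + 8)/4 = -(2*(¼) + 8)/4 = -(½ + 8)/4 = -¼*17/2 = -17/8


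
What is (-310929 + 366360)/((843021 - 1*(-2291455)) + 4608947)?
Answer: 18477/2581141 ≈ 0.0071585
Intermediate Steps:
(-310929 + 366360)/((843021 - 1*(-2291455)) + 4608947) = 55431/((843021 + 2291455) + 4608947) = 55431/(3134476 + 4608947) = 55431/7743423 = 55431*(1/7743423) = 18477/2581141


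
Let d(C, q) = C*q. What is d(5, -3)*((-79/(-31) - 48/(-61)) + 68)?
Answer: -2023425/1891 ≈ -1070.0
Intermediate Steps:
d(5, -3)*((-79/(-31) - 48/(-61)) + 68) = (5*(-3))*((-79/(-31) - 48/(-61)) + 68) = -15*((-79*(-1/31) - 48*(-1/61)) + 68) = -15*((79/31 + 48/61) + 68) = -15*(6307/1891 + 68) = -15*134895/1891 = -2023425/1891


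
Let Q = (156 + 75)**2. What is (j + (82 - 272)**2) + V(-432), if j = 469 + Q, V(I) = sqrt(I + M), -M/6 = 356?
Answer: 89930 + 2*I*sqrt(642) ≈ 89930.0 + 50.675*I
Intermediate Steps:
M = -2136 (M = -6*356 = -2136)
Q = 53361 (Q = 231**2 = 53361)
V(I) = sqrt(-2136 + I) (V(I) = sqrt(I - 2136) = sqrt(-2136 + I))
j = 53830 (j = 469 + 53361 = 53830)
(j + (82 - 272)**2) + V(-432) = (53830 + (82 - 272)**2) + sqrt(-2136 - 432) = (53830 + (-190)**2) + sqrt(-2568) = (53830 + 36100) + 2*I*sqrt(642) = 89930 + 2*I*sqrt(642)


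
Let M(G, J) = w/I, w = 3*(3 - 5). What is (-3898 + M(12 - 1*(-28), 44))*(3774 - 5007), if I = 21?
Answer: 33646104/7 ≈ 4.8066e+6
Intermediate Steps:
w = -6 (w = 3*(-2) = -6)
M(G, J) = -2/7 (M(G, J) = -6/21 = -6*1/21 = -2/7)
(-3898 + M(12 - 1*(-28), 44))*(3774 - 5007) = (-3898 - 2/7)*(3774 - 5007) = -27288/7*(-1233) = 33646104/7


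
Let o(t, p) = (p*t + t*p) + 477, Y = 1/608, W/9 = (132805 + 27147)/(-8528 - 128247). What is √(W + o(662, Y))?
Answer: √2025590294447522/2078980 ≈ 21.648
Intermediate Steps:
W = -1439568/136775 (W = 9*((132805 + 27147)/(-8528 - 128247)) = 9*(159952/(-136775)) = 9*(159952*(-1/136775)) = 9*(-159952/136775) = -1439568/136775 ≈ -10.525)
Y = 1/608 ≈ 0.0016447
o(t, p) = 477 + 2*p*t (o(t, p) = (p*t + p*t) + 477 = 2*p*t + 477 = 477 + 2*p*t)
√(W + o(662, Y)) = √(-1439568/136775 + (477 + 2*(1/608)*662)) = √(-1439568/136775 + (477 + 331/152)) = √(-1439568/136775 + 72835/152) = √(9743192789/20789800) = √2025590294447522/2078980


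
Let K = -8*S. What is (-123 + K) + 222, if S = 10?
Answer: 19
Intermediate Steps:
K = -80 (K = -8*10 = -80)
(-123 + K) + 222 = (-123 - 80) + 222 = -203 + 222 = 19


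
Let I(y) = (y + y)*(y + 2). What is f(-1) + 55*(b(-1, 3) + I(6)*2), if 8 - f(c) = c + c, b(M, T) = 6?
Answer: 10900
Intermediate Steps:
f(c) = 8 - 2*c (f(c) = 8 - (c + c) = 8 - 2*c)
I(y) = 2*y*(2 + y) (I(y) = (2*y)*(2 + y) = 2*y*(2 + y))
f(-1) + 55*(b(-1, 3) + I(6)*2) = (8 - 2*(-1)) + 55*(6 + (2*6*(2 + 6))*2) = (8 + 2) + 55*(6 + (2*6*8)*2) = 10 + 55*(6 + 96*2) = 10 + 55*(6 + 192) = 10 + 55*198 = 10 + 10890 = 10900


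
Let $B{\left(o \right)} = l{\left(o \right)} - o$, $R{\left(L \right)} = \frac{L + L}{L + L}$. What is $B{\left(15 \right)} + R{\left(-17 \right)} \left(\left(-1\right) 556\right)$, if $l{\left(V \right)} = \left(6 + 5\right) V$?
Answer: $-406$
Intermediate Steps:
$l{\left(V \right)} = 11 V$
$R{\left(L \right)} = 1$ ($R{\left(L \right)} = \frac{2 L}{2 L} = 2 L \frac{1}{2 L} = 1$)
$B{\left(o \right)} = 10 o$ ($B{\left(o \right)} = 11 o - o = 10 o$)
$B{\left(15 \right)} + R{\left(-17 \right)} \left(\left(-1\right) 556\right) = 10 \cdot 15 + 1 \left(\left(-1\right) 556\right) = 150 + 1 \left(-556\right) = 150 - 556 = -406$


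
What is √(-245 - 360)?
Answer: 11*I*√5 ≈ 24.597*I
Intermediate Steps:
√(-245 - 360) = √(-605) = 11*I*√5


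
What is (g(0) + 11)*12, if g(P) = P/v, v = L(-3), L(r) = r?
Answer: 132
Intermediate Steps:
v = -3
g(P) = -P/3 (g(P) = P/(-3) = P*(-⅓) = -P/3)
(g(0) + 11)*12 = (-⅓*0 + 11)*12 = (0 + 11)*12 = 11*12 = 132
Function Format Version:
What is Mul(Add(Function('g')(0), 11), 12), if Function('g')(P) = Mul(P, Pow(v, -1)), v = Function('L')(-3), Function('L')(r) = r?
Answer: 132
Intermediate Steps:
v = -3
Function('g')(P) = Mul(Rational(-1, 3), P) (Function('g')(P) = Mul(P, Pow(-3, -1)) = Mul(P, Rational(-1, 3)) = Mul(Rational(-1, 3), P))
Mul(Add(Function('g')(0), 11), 12) = Mul(Add(Mul(Rational(-1, 3), 0), 11), 12) = Mul(Add(0, 11), 12) = Mul(11, 12) = 132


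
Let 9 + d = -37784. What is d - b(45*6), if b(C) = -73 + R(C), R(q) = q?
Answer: -37990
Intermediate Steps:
d = -37793 (d = -9 - 37784 = -37793)
b(C) = -73 + C
d - b(45*6) = -37793 - (-73 + 45*6) = -37793 - (-73 + 270) = -37793 - 1*197 = -37793 - 197 = -37990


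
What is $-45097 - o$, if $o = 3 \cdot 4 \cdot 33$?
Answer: $-45493$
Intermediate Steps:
$o = 396$ ($o = 12 \cdot 33 = 396$)
$-45097 - o = -45097 - 396 = -45493$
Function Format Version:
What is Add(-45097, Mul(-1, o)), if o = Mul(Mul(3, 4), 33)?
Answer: -45493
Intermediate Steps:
o = 396 (o = Mul(12, 33) = 396)
Add(-45097, Mul(-1, o)) = Add(-45097, Mul(-1, 396)) = Add(-45097, -396) = -45493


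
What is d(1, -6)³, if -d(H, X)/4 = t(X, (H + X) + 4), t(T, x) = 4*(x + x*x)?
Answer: 0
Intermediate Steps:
t(T, x) = 4*x + 4*x² (t(T, x) = 4*(x + x²) = 4*x + 4*x²)
d(H, X) = -16*(4 + H + X)*(5 + H + X) (d(H, X) = -16*((H + X) + 4)*(1 + ((H + X) + 4)) = -16*(4 + H + X)*(1 + (4 + H + X)) = -16*(4 + H + X)*(5 + H + X))
d(1, -6)³ = (-16*(4 + 1 - 6)*(5 + 1 - 6))³ = (-16*(-1)*0)³ = 0³ = 0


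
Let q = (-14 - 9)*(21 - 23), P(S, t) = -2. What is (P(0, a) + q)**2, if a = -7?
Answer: 1936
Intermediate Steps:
q = 46 (q = -23*(-2) = 46)
(P(0, a) + q)**2 = (-2 + 46)**2 = 44**2 = 1936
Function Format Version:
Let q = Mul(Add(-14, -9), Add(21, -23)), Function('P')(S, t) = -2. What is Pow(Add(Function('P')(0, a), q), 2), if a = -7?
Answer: 1936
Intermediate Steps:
q = 46 (q = Mul(-23, -2) = 46)
Pow(Add(Function('P')(0, a), q), 2) = Pow(Add(-2, 46), 2) = Pow(44, 2) = 1936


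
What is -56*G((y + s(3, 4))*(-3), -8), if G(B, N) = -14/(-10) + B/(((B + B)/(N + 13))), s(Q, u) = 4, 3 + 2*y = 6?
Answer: -1092/5 ≈ -218.40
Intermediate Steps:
y = 3/2 (y = -3/2 + (½)*6 = -3/2 + 3 = 3/2 ≈ 1.5000)
G(B, N) = 79/10 + N/2 (G(B, N) = -14*(-⅒) + B/(((2*B)/(13 + N))) = 7/5 + B/((2*B/(13 + N))) = 7/5 + B*((13 + N)/(2*B)) = 7/5 + (13/2 + N/2) = 79/10 + N/2)
-56*G((y + s(3, 4))*(-3), -8) = -56*(79/10 + (½)*(-8)) = -56*(79/10 - 4) = -56*39/10 = -1092/5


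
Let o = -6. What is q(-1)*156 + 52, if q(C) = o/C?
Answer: 988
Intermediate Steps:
q(C) = -6/C
q(-1)*156 + 52 = -6/(-1)*156 + 52 = -6*(-1)*156 + 52 = 6*156 + 52 = 936 + 52 = 988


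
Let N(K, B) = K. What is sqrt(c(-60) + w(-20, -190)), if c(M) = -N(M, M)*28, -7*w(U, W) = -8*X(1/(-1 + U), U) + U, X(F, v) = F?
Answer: 2*sqrt(185529)/21 ≈ 41.022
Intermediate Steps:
w(U, W) = -U/7 + 8/(7*(-1 + U)) (w(U, W) = -(-8/(-1 + U) + U)/7 = -(U - 8/(-1 + U))/7 = -U/7 + 8/(7*(-1 + U)))
c(M) = -28*M (c(M) = -M*28 = -28*M)
sqrt(c(-60) + w(-20, -190)) = sqrt(-28*(-60) + (8 - 1*(-20)*(-1 - 20))/(7*(-1 - 20))) = sqrt(1680 + (1/7)*(8 - 1*(-20)*(-21))/(-21)) = sqrt(1680 + (1/7)*(-1/21)*(8 - 420)) = sqrt(1680 + (1/7)*(-1/21)*(-412)) = sqrt(1680 + 412/147) = sqrt(247372/147) = 2*sqrt(185529)/21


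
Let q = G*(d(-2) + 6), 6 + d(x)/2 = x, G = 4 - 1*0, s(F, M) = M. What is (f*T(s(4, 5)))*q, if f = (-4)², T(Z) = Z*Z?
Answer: -16000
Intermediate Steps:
T(Z) = Z²
G = 4 (G = 4 + 0 = 4)
d(x) = -12 + 2*x
f = 16
q = -40 (q = 4*((-12 + 2*(-2)) + 6) = 4*((-12 - 4) + 6) = 4*(-16 + 6) = 4*(-10) = -40)
(f*T(s(4, 5)))*q = (16*5²)*(-40) = (16*25)*(-40) = 400*(-40) = -16000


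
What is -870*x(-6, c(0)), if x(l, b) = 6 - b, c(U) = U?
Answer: -5220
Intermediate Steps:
-870*x(-6, c(0)) = -870*(6 - 1*0) = -870*(6 + 0) = -870*6 = -5220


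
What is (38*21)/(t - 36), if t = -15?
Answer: -266/17 ≈ -15.647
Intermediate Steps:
(38*21)/(t - 36) = (38*21)/(-15 - 36) = 798/(-51) = 798*(-1/51) = -266/17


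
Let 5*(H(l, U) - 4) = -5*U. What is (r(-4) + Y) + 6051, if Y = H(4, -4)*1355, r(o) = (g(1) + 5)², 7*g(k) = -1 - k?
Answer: 828748/49 ≈ 16913.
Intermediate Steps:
g(k) = -⅐ - k/7 (g(k) = (-1 - k)/7 = -⅐ - k/7)
r(o) = 1089/49 (r(o) = ((-⅐ - ⅐*1) + 5)² = ((-⅐ - ⅐) + 5)² = (-2/7 + 5)² = (33/7)² = 1089/49)
H(l, U) = 4 - U (H(l, U) = 4 + (-5*U)/5 = 4 - U)
Y = 10840 (Y = (4 - 1*(-4))*1355 = (4 + 4)*1355 = 8*1355 = 10840)
(r(-4) + Y) + 6051 = (1089/49 + 10840) + 6051 = 532249/49 + 6051 = 828748/49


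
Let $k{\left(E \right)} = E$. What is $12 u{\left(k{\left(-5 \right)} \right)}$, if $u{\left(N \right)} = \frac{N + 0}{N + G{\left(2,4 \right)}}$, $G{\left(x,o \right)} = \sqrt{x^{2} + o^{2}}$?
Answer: $60 + 24 \sqrt{5} \approx 113.67$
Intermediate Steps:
$G{\left(x,o \right)} = \sqrt{o^{2} + x^{2}}$
$u{\left(N \right)} = \frac{N}{N + 2 \sqrt{5}}$ ($u{\left(N \right)} = \frac{N + 0}{N + \sqrt{4^{2} + 2^{2}}} = \frac{N}{N + \sqrt{16 + 4}} = \frac{N}{N + \sqrt{20}} = \frac{N}{N + 2 \sqrt{5}}$)
$12 u{\left(k{\left(-5 \right)} \right)} = 12 \left(- \frac{5}{-5 + 2 \sqrt{5}}\right) = - \frac{60}{-5 + 2 \sqrt{5}}$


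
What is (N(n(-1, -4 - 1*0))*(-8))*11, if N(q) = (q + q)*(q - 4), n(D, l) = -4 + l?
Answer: -16896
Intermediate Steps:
N(q) = 2*q*(-4 + q) (N(q) = (2*q)*(-4 + q) = 2*q*(-4 + q))
(N(n(-1, -4 - 1*0))*(-8))*11 = ((2*(-4 + (-4 - 1*0))*(-4 + (-4 + (-4 - 1*0))))*(-8))*11 = ((2*(-4 + (-4 + 0))*(-4 + (-4 + (-4 + 0))))*(-8))*11 = ((2*(-4 - 4)*(-4 + (-4 - 4)))*(-8))*11 = ((2*(-8)*(-4 - 8))*(-8))*11 = ((2*(-8)*(-12))*(-8))*11 = (192*(-8))*11 = -1536*11 = -16896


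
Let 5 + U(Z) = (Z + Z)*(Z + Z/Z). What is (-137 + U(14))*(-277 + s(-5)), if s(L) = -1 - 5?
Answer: -78674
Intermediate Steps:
s(L) = -6
U(Z) = -5 + 2*Z*(1 + Z) (U(Z) = -5 + (Z + Z)*(Z + Z/Z) = -5 + (2*Z)*(Z + 1) = -5 + (2*Z)*(1 + Z) = -5 + 2*Z*(1 + Z))
(-137 + U(14))*(-277 + s(-5)) = (-137 + (-5 + 2*14 + 2*14²))*(-277 - 6) = (-137 + (-5 + 28 + 2*196))*(-283) = (-137 + (-5 + 28 + 392))*(-283) = (-137 + 415)*(-283) = 278*(-283) = -78674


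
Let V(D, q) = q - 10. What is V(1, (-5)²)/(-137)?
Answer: -15/137 ≈ -0.10949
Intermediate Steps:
V(D, q) = -10 + q
V(1, (-5)²)/(-137) = (-10 + (-5)²)/(-137) = (-10 + 25)*(-1/137) = 15*(-1/137) = -15/137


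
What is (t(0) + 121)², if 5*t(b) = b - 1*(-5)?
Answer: 14884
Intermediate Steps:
t(b) = 1 + b/5 (t(b) = (b - 1*(-5))/5 = (b + 5)/5 = (5 + b)/5 = 1 + b/5)
(t(0) + 121)² = ((1 + (⅕)*0) + 121)² = ((1 + 0) + 121)² = (1 + 121)² = 122² = 14884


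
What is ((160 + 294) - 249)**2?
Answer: 42025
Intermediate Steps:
((160 + 294) - 249)**2 = (454 - 249)**2 = 205**2 = 42025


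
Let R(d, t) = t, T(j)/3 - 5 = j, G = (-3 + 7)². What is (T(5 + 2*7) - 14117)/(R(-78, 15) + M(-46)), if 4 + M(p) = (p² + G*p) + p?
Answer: -2809/269 ≈ -10.442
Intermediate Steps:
G = 16 (G = 4² = 16)
T(j) = 15 + 3*j
M(p) = -4 + p² + 17*p (M(p) = -4 + ((p² + 16*p) + p) = -4 + (p² + 17*p) = -4 + p² + 17*p)
(T(5 + 2*7) - 14117)/(R(-78, 15) + M(-46)) = ((15 + 3*(5 + 2*7)) - 14117)/(15 + (-4 + (-46)² + 17*(-46))) = ((15 + 3*(5 + 14)) - 14117)/(15 + (-4 + 2116 - 782)) = ((15 + 3*19) - 14117)/(15 + 1330) = ((15 + 57) - 14117)/1345 = (72 - 14117)*(1/1345) = -14045*1/1345 = -2809/269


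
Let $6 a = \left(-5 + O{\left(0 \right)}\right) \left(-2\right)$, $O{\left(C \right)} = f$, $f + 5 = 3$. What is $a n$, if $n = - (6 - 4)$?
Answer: $- \frac{14}{3} \approx -4.6667$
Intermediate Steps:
$f = -2$ ($f = -5 + 3 = -2$)
$O{\left(C \right)} = -2$
$a = \frac{7}{3}$ ($a = \frac{\left(-5 - 2\right) \left(-2\right)}{6} = \frac{\left(-7\right) \left(-2\right)}{6} = \frac{1}{6} \cdot 14 = \frac{7}{3} \approx 2.3333$)
$n = -2$ ($n = \left(-1\right) 2 = -2$)
$a n = \frac{7}{3} \left(-2\right) = - \frac{14}{3}$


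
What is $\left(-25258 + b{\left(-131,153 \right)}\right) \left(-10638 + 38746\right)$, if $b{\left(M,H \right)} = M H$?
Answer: $-1273320508$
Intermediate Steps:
$b{\left(M,H \right)} = H M$
$\left(-25258 + b{\left(-131,153 \right)}\right) \left(-10638 + 38746\right) = \left(-25258 + 153 \left(-131\right)\right) \left(-10638 + 38746\right) = \left(-25258 - 20043\right) 28108 = \left(-45301\right) 28108 = -1273320508$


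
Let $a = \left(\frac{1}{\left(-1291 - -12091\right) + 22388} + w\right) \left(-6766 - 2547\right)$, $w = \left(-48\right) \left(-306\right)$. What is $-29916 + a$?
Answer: $- \frac{4540757610193}{33188} \approx -1.3682 \cdot 10^{8}$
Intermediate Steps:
$w = 14688$
$a = - \frac{4539764757985}{33188}$ ($a = \left(\frac{1}{\left(-1291 - -12091\right) + 22388} + 14688\right) \left(-6766 - 2547\right) = \left(\frac{1}{\left(-1291 + 12091\right) + 22388} + 14688\right) \left(-9313\right) = \left(\frac{1}{10800 + 22388} + 14688\right) \left(-9313\right) = \left(\frac{1}{33188} + 14688\right) \left(-9313\right) = \frac{487465345}{33188} \left(-9313\right) = - \frac{4539764757985}{33188} \approx -1.3679 \cdot 10^{8}$)
$-29916 + a = -29916 - \frac{4539764757985}{33188} = - \frac{4540757610193}{33188}$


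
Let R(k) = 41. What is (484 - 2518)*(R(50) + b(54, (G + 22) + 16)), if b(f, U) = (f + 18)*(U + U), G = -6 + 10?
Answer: -12385026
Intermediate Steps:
G = 4
b(f, U) = 2*U*(18 + f) (b(f, U) = (18 + f)*(2*U) = 2*U*(18 + f))
(484 - 2518)*(R(50) + b(54, (G + 22) + 16)) = (484 - 2518)*(41 + 2*((4 + 22) + 16)*(18 + 54)) = -2034*(41 + 2*(26 + 16)*72) = -2034*(41 + 2*42*72) = -2034*(41 + 6048) = -2034*6089 = -12385026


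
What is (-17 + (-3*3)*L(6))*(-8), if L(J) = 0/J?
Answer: 136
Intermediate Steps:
L(J) = 0
(-17 + (-3*3)*L(6))*(-8) = (-17 - 3*3*0)*(-8) = (-17 - 9*0)*(-8) = (-17 + 0)*(-8) = -17*(-8) = 136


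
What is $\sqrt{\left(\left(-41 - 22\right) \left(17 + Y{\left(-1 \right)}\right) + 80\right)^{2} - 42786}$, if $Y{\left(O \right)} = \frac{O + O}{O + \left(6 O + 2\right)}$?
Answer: $\frac{133 \sqrt{1399}}{5} \approx 994.93$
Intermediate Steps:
$Y{\left(O \right)} = \frac{2 O}{2 + 7 O}$ ($Y{\left(O \right)} = \frac{2 O}{O + \left(2 + 6 O\right)} = \frac{2 O}{2 + 7 O}$)
$\sqrt{\left(\left(-41 - 22\right) \left(17 + Y{\left(-1 \right)}\right) + 80\right)^{2} - 42786} = \sqrt{\left(\left(-41 - 22\right) \left(17 + 2 \left(-1\right) \frac{1}{2 + 7 \left(-1\right)}\right) + 80\right)^{2} - 42786} = \sqrt{\left(- 63 \left(17 + 2 \left(-1\right) \frac{1}{2 - 7}\right) + 80\right)^{2} - 42786} = \sqrt{\left(- 63 \left(17 + 2 \left(-1\right) \frac{1}{-5}\right) + 80\right)^{2} - 42786} = \sqrt{\left(- 63 \left(17 + 2 \left(-1\right) \left(- \frac{1}{5}\right)\right) + 80\right)^{2} - 42786} = \sqrt{\left(- 63 \left(17 + \frac{2}{5}\right) + 80\right)^{2} - 42786} = \sqrt{\left(\left(-63\right) \frac{87}{5} + 80\right)^{2} - 42786} = \sqrt{\left(- \frac{5481}{5} + 80\right)^{2} - 42786} = \sqrt{\left(- \frac{5081}{5}\right)^{2} - 42786} = \sqrt{\frac{25816561}{25} - 42786} = \sqrt{\frac{24746911}{25}} = \frac{133 \sqrt{1399}}{5}$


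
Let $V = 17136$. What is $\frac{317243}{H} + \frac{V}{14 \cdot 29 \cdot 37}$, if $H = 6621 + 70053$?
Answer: $\frac{434250715}{82271202} \approx 5.2783$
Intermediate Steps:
$H = 76674$
$\frac{317243}{H} + \frac{V}{14 \cdot 29 \cdot 37} = \frac{317243}{76674} + \frac{17136}{14 \cdot 29 \cdot 37} = 317243 \cdot \frac{1}{76674} + \frac{17136}{406 \cdot 37} = \frac{317243}{76674} + \frac{17136}{15022} = \frac{317243}{76674} + 17136 \cdot \frac{1}{15022} = \frac{317243}{76674} + \frac{1224}{1073} = \frac{434250715}{82271202}$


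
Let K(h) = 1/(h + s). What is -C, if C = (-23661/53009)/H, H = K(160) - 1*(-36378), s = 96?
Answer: 550656/44878233811 ≈ 1.2270e-5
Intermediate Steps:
K(h) = 1/(96 + h) (K(h) = 1/(h + 96) = 1/(96 + h))
H = 9312769/256 (H = 1/(96 + 160) - 1*(-36378) = 1/256 + 36378 = 9312769/256 ≈ 36378.)
C = -550656/44878233811 (C = (-23661/53009)/(9312769/256) = -23661*1/53009*(256/9312769) = -2151/4819*256/9312769 = -550656/44878233811 ≈ -1.2270e-5)
-C = -1*(-550656/44878233811) = 550656/44878233811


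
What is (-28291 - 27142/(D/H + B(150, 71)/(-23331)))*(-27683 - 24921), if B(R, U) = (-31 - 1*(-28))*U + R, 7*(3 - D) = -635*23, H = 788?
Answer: 16478624754831972/8133017 ≈ 2.0261e+9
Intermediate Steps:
D = 14626/7 (D = 3 - (-635)*23/7 = 3 - ⅐*(-14605) = 3 + 14605/7 = 14626/7 ≈ 2089.4)
B(R, U) = R - 3*U (B(R, U) = (-31 + 28)*U + R = -3*U + R = R - 3*U)
(-28291 - 27142/(D/H + B(150, 71)/(-23331)))*(-27683 - 24921) = (-28291 - 27142/((14626/7)/788 + (150 - 3*71)/(-23331)))*(-27683 - 24921) = (-28291 - 27142/((14626/7)*(1/788) + (150 - 213)*(-1/23331)))*(-52604) = (-28291 - 27142/(7313/2758 - 63*(-1/23331)))*(-52604) = (-28291 - 27142/(7313/2758 + 3/1111))*(-52604) = (-28291 - 27142/8133017/3064138)*(-52604) = (-28291 - 27142*3064138/8133017)*(-52604) = (-28291 - 83166833596/8133017)*(-52604) = -313258017543/8133017*(-52604) = 16478624754831972/8133017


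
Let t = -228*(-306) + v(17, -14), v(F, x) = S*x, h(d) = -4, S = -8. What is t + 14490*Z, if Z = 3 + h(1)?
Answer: 55390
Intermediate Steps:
Z = -1 (Z = 3 - 4 = -1)
v(F, x) = -8*x
t = 69880 (t = -228*(-306) - 8*(-14) = 69768 + 112 = 69880)
t + 14490*Z = 69880 + 14490*(-1) = 69880 - 14490 = 55390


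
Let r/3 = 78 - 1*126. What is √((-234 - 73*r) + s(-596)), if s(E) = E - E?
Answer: 3*√1142 ≈ 101.38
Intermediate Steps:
s(E) = 0
r = -144 (r = 3*(78 - 1*126) = 3*(78 - 126) = 3*(-48) = -144)
√((-234 - 73*r) + s(-596)) = √((-234 - 73*(-144)) + 0) = √((-234 + 10512) + 0) = √(10278 + 0) = √10278 = 3*√1142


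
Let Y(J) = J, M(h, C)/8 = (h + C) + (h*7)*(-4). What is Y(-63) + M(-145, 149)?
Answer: 32449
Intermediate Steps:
M(h, C) = -216*h + 8*C (M(h, C) = 8*((h + C) + (h*7)*(-4)) = 8*((C + h) + (7*h)*(-4)) = 8*((C + h) - 28*h) = 8*(C - 27*h) = -216*h + 8*C)
Y(-63) + M(-145, 149) = -63 + (-216*(-145) + 8*149) = -63 + (31320 + 1192) = -63 + 32512 = 32449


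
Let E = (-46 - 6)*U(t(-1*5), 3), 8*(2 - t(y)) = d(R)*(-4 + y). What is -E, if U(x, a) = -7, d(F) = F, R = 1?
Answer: -364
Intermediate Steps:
t(y) = 5/2 - y/8 (t(y) = 2 - (-4 + y)/8 = 2 + (1/2 - y/8) = 5/2 - y/8)
E = 364 (E = (-46 - 6)*(-7) = -52*(-7) = 364)
-E = -1*364 = -364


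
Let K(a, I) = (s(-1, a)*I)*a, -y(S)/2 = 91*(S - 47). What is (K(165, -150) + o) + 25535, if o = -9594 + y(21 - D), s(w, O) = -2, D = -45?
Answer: 61983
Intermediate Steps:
y(S) = 8554 - 182*S (y(S) = -182*(S - 47) = -182*(-47 + S) = -2*(-4277 + 91*S) = 8554 - 182*S)
K(a, I) = -2*I*a (K(a, I) = (-2*I)*a = -2*I*a)
o = -13052 (o = -9594 + (8554 - 182*(21 - 1*(-45))) = -9594 + (8554 - 182*(21 + 45)) = -9594 + (8554 - 182*66) = -9594 + (8554 - 12012) = -9594 - 3458 = -13052)
(K(165, -150) + o) + 25535 = (-2*(-150)*165 - 13052) + 25535 = (49500 - 13052) + 25535 = 36448 + 25535 = 61983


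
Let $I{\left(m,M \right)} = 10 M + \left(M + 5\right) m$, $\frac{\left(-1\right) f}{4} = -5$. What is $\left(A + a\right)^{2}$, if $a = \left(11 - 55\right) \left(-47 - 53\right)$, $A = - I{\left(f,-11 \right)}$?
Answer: $21436900$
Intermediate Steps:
$f = 20$ ($f = \left(-4\right) \left(-5\right) = 20$)
$I{\left(m,M \right)} = 10 M + m \left(5 + M\right)$ ($I{\left(m,M \right)} = 10 M + \left(5 + M\right) m = 10 M + m \left(5 + M\right)$)
$A = 230$ ($A = - (5 \cdot 20 + 10 \left(-11\right) - 220) = - (100 - 110 - 220) = \left(-1\right) \left(-230\right) = 230$)
$a = 4400$ ($a = \left(-44\right) \left(-100\right) = 4400$)
$\left(A + a\right)^{2} = \left(230 + 4400\right)^{2} = 4630^{2} = 21436900$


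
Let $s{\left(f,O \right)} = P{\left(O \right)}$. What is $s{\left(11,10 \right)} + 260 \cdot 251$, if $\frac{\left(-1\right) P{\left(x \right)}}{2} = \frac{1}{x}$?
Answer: $\frac{326299}{5} \approx 65260.0$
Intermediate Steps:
$P{\left(x \right)} = - \frac{2}{x}$
$s{\left(f,O \right)} = - \frac{2}{O}$
$s{\left(11,10 \right)} + 260 \cdot 251 = - \frac{2}{10} + 260 \cdot 251 = \left(-2\right) \frac{1}{10} + 65260 = - \frac{1}{5} + 65260 = \frac{326299}{5}$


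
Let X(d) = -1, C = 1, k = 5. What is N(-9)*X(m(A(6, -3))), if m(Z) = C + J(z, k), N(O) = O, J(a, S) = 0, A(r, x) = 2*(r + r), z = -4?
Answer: 9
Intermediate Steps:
A(r, x) = 4*r (A(r, x) = 2*(2*r) = 4*r)
m(Z) = 1 (m(Z) = 1 + 0 = 1)
N(-9)*X(m(A(6, -3))) = -9*(-1) = 9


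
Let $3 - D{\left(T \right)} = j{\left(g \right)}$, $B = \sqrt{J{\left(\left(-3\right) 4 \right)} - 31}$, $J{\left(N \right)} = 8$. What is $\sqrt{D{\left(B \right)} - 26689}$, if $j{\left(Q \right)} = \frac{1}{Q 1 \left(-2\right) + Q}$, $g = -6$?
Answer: $\frac{i \sqrt{960702}}{6} \approx 163.36 i$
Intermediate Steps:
$B = i \sqrt{23}$ ($B = \sqrt{8 - 31} = \sqrt{-23} = i \sqrt{23} \approx 4.7958 i$)
$j{\left(Q \right)} = - \frac{1}{Q}$ ($j{\left(Q \right)} = \frac{1}{Q \left(-2\right) + Q} = \frac{1}{- 2 Q + Q} = \frac{1}{\left(-1\right) Q} = - \frac{1}{Q}$)
$D{\left(T \right)} = \frac{17}{6}$ ($D{\left(T \right)} = 3 - - \frac{1}{-6} = 3 - \left(-1\right) \left(- \frac{1}{6}\right) = 3 - \frac{1}{6} = \frac{17}{6}$)
$\sqrt{D{\left(B \right)} - 26689} = \sqrt{\frac{17}{6} - 26689} = \sqrt{- \frac{160117}{6}} = \frac{i \sqrt{960702}}{6}$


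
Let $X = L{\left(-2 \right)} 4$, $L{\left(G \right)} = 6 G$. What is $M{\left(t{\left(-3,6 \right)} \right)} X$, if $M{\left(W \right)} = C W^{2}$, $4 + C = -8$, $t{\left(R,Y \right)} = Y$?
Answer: $20736$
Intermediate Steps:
$C = -12$ ($C = -4 - 8 = -12$)
$M{\left(W \right)} = - 12 W^{2}$
$X = -48$ ($X = 6 \left(-2\right) 4 = \left(-12\right) 4 = -48$)
$M{\left(t{\left(-3,6 \right)} \right)} X = - 12 \cdot 6^{2} \left(-48\right) = \left(-12\right) 36 \left(-48\right) = \left(-432\right) \left(-48\right) = 20736$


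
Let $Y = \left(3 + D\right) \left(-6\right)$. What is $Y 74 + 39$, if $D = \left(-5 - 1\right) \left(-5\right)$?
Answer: $-14613$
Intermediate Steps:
$D = 30$ ($D = \left(-6\right) \left(-5\right) = 30$)
$Y = -198$ ($Y = \left(3 + 30\right) \left(-6\right) = 33 \left(-6\right) = -198$)
$Y 74 + 39 = \left(-198\right) 74 + 39 = -14652 + 39 = -14613$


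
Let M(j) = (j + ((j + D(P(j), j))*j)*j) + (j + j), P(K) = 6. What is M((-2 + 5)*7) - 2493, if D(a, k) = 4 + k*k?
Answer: 203076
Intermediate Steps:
D(a, k) = 4 + k²
M(j) = 3*j + j²*(4 + j + j²) (M(j) = (j + ((j + (4 + j²))*j)*j) + (j + j) = (j + ((4 + j + j²)*j)*j) + 2*j = (j + (j*(4 + j + j²))*j) + 2*j = (j + j²*(4 + j + j²)) + 2*j = 3*j + j²*(4 + j + j²))
M((-2 + 5)*7) - 2493 = ((-2 + 5)*7)*(3 + ((-2 + 5)*7)² + ((-2 + 5)*7)*(4 + ((-2 + 5)*7)²)) - 2493 = (3*7)*(3 + (3*7)² + (3*7)*(4 + (3*7)²)) - 2493 = 21*(3 + 21² + 21*(4 + 21²)) - 2493 = 21*(3 + 441 + 21*(4 + 441)) - 2493 = 21*(3 + 441 + 21*445) - 2493 = 21*(3 + 441 + 9345) - 2493 = 21*9789 - 2493 = 205569 - 2493 = 203076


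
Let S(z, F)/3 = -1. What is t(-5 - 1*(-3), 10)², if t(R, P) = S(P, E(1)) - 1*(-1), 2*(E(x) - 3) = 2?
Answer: 4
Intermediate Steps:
E(x) = 4 (E(x) = 3 + (½)*2 = 3 + 1 = 4)
S(z, F) = -3 (S(z, F) = 3*(-1) = -3)
t(R, P) = -2 (t(R, P) = -3 - 1*(-1) = -3 + 1 = -2)
t(-5 - 1*(-3), 10)² = (-2)² = 4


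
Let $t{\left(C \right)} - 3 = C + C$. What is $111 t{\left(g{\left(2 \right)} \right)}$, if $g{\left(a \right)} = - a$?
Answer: $-111$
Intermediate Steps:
$t{\left(C \right)} = 3 + 2 C$ ($t{\left(C \right)} = 3 + \left(C + C\right) = 3 + 2 C$)
$111 t{\left(g{\left(2 \right)} \right)} = 111 \left(3 + 2 \left(\left(-1\right) 2\right)\right) = 111 \left(3 + 2 \left(-2\right)\right) = 111 \left(3 - 4\right) = 111 \left(-1\right) = -111$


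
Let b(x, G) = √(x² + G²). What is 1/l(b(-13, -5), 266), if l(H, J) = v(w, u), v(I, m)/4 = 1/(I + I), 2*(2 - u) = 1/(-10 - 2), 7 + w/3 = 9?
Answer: 3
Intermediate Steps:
w = 6 (w = -21 + 3*9 = -21 + 27 = 6)
u = 49/24 (u = 2 - 1/(2*(-10 - 2)) = 2 - ½/(-12) = 2 - ½*(-1/12) = 2 + 1/24 = 49/24 ≈ 2.0417)
b(x, G) = √(G² + x²)
v(I, m) = 2/I (v(I, m) = 4/(I + I) = 4/((2*I)) = 4*(1/(2*I)) = 2/I)
l(H, J) = ⅓ (l(H, J) = 2/6 = 2*(⅙) = ⅓)
1/l(b(-13, -5), 266) = 1/(⅓) = 3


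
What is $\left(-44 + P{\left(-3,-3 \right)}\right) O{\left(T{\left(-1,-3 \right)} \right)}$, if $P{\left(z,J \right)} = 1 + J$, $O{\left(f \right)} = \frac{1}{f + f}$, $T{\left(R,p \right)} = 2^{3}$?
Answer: $- \frac{23}{8} \approx -2.875$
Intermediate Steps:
$T{\left(R,p \right)} = 8$
$O{\left(f \right)} = \frac{1}{2 f}$
$\left(-44 + P{\left(-3,-3 \right)}\right) O{\left(T{\left(-1,-3 \right)} \right)} = \left(-44 + \left(1 - 3\right)\right) \frac{1}{2 \cdot 8} = \left(-44 - 2\right) \frac{1}{2} \cdot \frac{1}{8} = \left(-46\right) \frac{1}{16} = - \frac{23}{8}$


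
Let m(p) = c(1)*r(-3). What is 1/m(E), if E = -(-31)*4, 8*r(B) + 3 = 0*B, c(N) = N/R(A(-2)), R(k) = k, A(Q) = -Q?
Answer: -16/3 ≈ -5.3333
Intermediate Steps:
c(N) = N/2 (c(N) = N/((-1*(-2))) = N/2)
r(B) = -3/8 (r(B) = -3/8 + (0*B)/8 = -3/8 + (⅛)*0 = -3/8 + 0 = -3/8)
E = 124 (E = -31*(-4) = 124)
m(p) = -3/16 (m(p) = ((½)*1)*(-3/8) = (½)*(-3/8) = -3/16)
1/m(E) = 1/(-3/16) = -16/3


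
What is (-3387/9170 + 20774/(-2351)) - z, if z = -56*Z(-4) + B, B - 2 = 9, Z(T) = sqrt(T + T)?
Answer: -435605787/21558670 + 112*I*sqrt(2) ≈ -20.206 + 158.39*I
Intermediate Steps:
Z(T) = sqrt(2)*sqrt(T) (Z(T) = sqrt(2*T) = sqrt(2)*sqrt(T))
B = 11 (B = 2 + 9 = 11)
z = 11 - 112*I*sqrt(2) (z = -56*sqrt(2)*sqrt(-4) + 11 = -56*sqrt(2)*2*I + 11 = -112*I*sqrt(2) + 11 = 11 - 112*I*sqrt(2) ≈ 11.0 - 158.39*I)
(-3387/9170 + 20774/(-2351)) - z = (-3387/9170 + 20774/(-2351)) - (11 - 112*I*sqrt(2)) = (-3387*1/9170 + 20774*(-1/2351)) + (-11 + 112*I*sqrt(2)) = (-3387/9170 - 20774/2351) + (-11 + 112*I*sqrt(2)) = -198460417/21558670 + (-11 + 112*I*sqrt(2)) = -435605787/21558670 + 112*I*sqrt(2)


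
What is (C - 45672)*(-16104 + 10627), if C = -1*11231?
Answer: 311657731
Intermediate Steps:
C = -11231
(C - 45672)*(-16104 + 10627) = (-11231 - 45672)*(-16104 + 10627) = -56903*(-5477) = 311657731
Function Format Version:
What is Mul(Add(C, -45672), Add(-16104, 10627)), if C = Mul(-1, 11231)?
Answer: 311657731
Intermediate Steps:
C = -11231
Mul(Add(C, -45672), Add(-16104, 10627)) = Mul(Add(-11231, -45672), Add(-16104, 10627)) = Mul(-56903, -5477) = 311657731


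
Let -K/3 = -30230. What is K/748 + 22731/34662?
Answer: 131687482/1080299 ≈ 121.90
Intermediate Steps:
K = 90690 (K = -3*(-30230) = 90690)
K/748 + 22731/34662 = 90690/748 + 22731/34662 = 90690*(1/748) + 22731*(1/34662) = 45345/374 + 7577/11554 = 131687482/1080299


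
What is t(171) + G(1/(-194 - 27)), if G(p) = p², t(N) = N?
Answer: 8351812/48841 ≈ 171.00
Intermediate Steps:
t(171) + G(1/(-194 - 27)) = 171 + (1/(-194 - 27))² = 171 + (1/(-221))² = 171 + (-1/221)² = 171 + 1/48841 = 8351812/48841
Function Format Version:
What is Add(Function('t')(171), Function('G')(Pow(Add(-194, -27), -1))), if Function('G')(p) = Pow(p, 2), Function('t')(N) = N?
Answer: Rational(8351812, 48841) ≈ 171.00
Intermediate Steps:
Add(Function('t')(171), Function('G')(Pow(Add(-194, -27), -1))) = Add(171, Pow(Pow(Add(-194, -27), -1), 2)) = Add(171, Pow(Pow(-221, -1), 2)) = Add(171, Pow(Rational(-1, 221), 2)) = Add(171, Rational(1, 48841)) = Rational(8351812, 48841)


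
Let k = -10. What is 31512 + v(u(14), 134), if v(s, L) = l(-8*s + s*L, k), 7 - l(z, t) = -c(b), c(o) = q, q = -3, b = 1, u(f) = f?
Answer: 31516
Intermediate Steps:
c(o) = -3
l(z, t) = 4 (l(z, t) = 7 - (-1)*(-3) = 7 - 1*3 = 7 - 3 = 4)
v(s, L) = 4
31512 + v(u(14), 134) = 31512 + 4 = 31516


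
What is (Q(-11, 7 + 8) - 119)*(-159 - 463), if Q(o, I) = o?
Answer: 80860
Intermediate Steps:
(Q(-11, 7 + 8) - 119)*(-159 - 463) = (-11 - 119)*(-159 - 463) = -130*(-622) = 80860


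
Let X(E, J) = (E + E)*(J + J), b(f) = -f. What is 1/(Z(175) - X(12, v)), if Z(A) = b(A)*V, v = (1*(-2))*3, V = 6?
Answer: -1/762 ≈ -0.0013123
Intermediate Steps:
v = -6 (v = -2*3 = -6)
X(E, J) = 4*E*J (X(E, J) = (2*E)*(2*J) = 4*E*J)
Z(A) = -6*A (Z(A) = -A*6 = -6*A)
1/(Z(175) - X(12, v)) = 1/(-6*175 - 4*12*(-6)) = 1/(-1050 - 1*(-288)) = 1/(-1050 + 288) = 1/(-762) = -1/762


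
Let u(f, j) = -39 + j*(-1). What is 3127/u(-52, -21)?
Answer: -3127/18 ≈ -173.72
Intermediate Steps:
u(f, j) = -39 - j
3127/u(-52, -21) = 3127/(-39 - 1*(-21)) = 3127/(-39 + 21) = 3127/(-18) = 3127*(-1/18) = -3127/18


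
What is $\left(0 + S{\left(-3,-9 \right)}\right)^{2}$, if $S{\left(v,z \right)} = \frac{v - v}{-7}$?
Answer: $0$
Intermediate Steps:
$S{\left(v,z \right)} = 0$ ($S{\left(v,z \right)} = 0 \left(- \frac{1}{7}\right) = 0$)
$\left(0 + S{\left(-3,-9 \right)}\right)^{2} = \left(0 + 0\right)^{2} = 0^{2} = 0$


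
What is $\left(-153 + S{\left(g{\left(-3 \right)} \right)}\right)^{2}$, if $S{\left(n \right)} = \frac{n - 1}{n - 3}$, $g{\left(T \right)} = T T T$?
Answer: $\frac{5202961}{225} \approx 23124.0$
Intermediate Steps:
$g{\left(T \right)} = T^{3}$ ($g{\left(T \right)} = T T^{2} = T^{3}$)
$S{\left(n \right)} = \frac{-1 + n}{-3 + n}$
$\left(-153 + S{\left(g{\left(-3 \right)} \right)}\right)^{2} = \left(-153 + \frac{-1 + \left(-3\right)^{3}}{-3 + \left(-3\right)^{3}}\right)^{2} = \left(-153 + \frac{-1 - 27}{-3 - 27}\right)^{2} = \left(-153 + \frac{1}{-30} \left(-28\right)\right)^{2} = \left(-153 - - \frac{14}{15}\right)^{2} = \left(-153 + \frac{14}{15}\right)^{2} = \left(- \frac{2281}{15}\right)^{2} = \frac{5202961}{225}$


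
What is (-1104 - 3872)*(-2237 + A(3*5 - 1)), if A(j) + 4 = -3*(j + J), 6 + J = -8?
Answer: 11151216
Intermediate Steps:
J = -14 (J = -6 - 8 = -14)
A(j) = 38 - 3*j (A(j) = -4 - 3*(j - 14) = -4 - 3*(-14 + j) = -4 + (42 - 3*j) = 38 - 3*j)
(-1104 - 3872)*(-2237 + A(3*5 - 1)) = (-1104 - 3872)*(-2237 + (38 - 3*(3*5 - 1))) = -4976*(-2237 + (38 - 3*(15 - 1))) = -4976*(-2237 + (38 - 3*14)) = -4976*(-2237 + (38 - 42)) = -4976*(-2237 - 4) = -4976*(-2241) = 11151216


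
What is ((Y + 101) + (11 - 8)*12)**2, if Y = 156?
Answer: 85849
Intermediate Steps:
((Y + 101) + (11 - 8)*12)**2 = ((156 + 101) + (11 - 8)*12)**2 = (257 + 3*12)**2 = (257 + 36)**2 = 293**2 = 85849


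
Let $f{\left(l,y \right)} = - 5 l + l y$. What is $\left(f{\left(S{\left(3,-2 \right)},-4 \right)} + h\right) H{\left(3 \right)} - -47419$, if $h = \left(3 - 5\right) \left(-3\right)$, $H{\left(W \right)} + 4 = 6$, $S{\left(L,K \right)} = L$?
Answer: $47377$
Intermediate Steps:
$H{\left(W \right)} = 2$ ($H{\left(W \right)} = -4 + 6 = 2$)
$h = 6$ ($h = \left(-2\right) \left(-3\right) = 6$)
$\left(f{\left(S{\left(3,-2 \right)},-4 \right)} + h\right) H{\left(3 \right)} - -47419 = \left(3 \left(-5 - 4\right) + 6\right) 2 - -47419 = \left(3 \left(-9\right) + 6\right) 2 + 47419 = \left(-27 + 6\right) 2 + 47419 = \left(-21\right) 2 + 47419 = -42 + 47419 = 47377$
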